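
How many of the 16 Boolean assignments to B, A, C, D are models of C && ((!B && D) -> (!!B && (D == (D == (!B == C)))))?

6

Initial set: {(C && ((!B && D) -> (!!B && (D == (D == (!B == C))))))}.
(C && ((!B && D) -> (!!B && (D == (D == (!B == C)))))): α-rule — add C, ((!B && D) -> (!!B && (D == (D == (!B == C))))).
((!B && D) -> (!!B && (D == (D == (!B == C))))): β-rule — branch into !(!B && D)  //  (!!B && (D == (D == (!B == C)))).
  branch 1 (add !(!B && D)):
    !(!B && D): β-rule — branch into !!B  //  !D.
      branch 1.1 (add !!B):
        ○ open, literals {B=T, C=T}.
      branch 1.2 (add !D):
        ○ open, literals {C=T, D=F}.
  branch 2 (add (!!B && (D == (D == (!B == C))))):
    (!!B && (D == (D == (!B == C)))): α-rule — add !!B, (D == (D == (!B == C))).
    !!B: drop double negation, giving B.
    (D == (D == (!B == C))): β-rule — branch into D, (D == (!B == C))  //  !D, !(D == (!B == C)).
      branch 2.1 (add D, (D == (!B == C))):
        (D == (!B == C)): β-rule — branch into D, (!B == C)  //  !D, !(!B == C).
          branch 2.1.1 (add D, (!B == C)):
            (!B == C): β-rule — branch into !B, C  //  !!B, !C.
              branch 2.1.1.1 (add !B, C):
                × closes — contains both B and !B.
              branch 2.1.1.2 (add !!B, !C):
                × closes — contains both C and !C.
          branch 2.1.2 (add !D, !(!B == C)):
            × closes — contains both D and !D.
      branch 2.2 (add !D, !(D == (!B == C))):
        !(D == (!B == C)): β-rule — branch into D, !(!B == C)  //  !D, (!B == C).
          branch 2.2.1 (add D, !(!B == C)):
            × closes — contains both D and !D.
          branch 2.2.2 (add !D, (!B == C)):
            (!B == C): β-rule — branch into !B, C  //  !!B, !C.
              branch 2.2.2.1 (add !B, C):
                × closes — contains both B and !B.
              branch 2.2.2.2 (add !!B, !C):
                × closes — contains both C and !C.
6 branches closed, 2 open.
Each open branch fixes some atoms; the unmentioned ones are free. Counting distinct full assignments: branch {B=T, C=T} (A, D) contributes 4 new; branch {C=T, D=F} (B, A) contributes 2 new. Total: 6.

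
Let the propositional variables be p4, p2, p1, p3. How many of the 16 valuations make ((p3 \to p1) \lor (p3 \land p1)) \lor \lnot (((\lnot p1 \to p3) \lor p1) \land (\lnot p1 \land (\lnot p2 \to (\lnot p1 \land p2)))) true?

Initial set: {T (((p3 \to p1) \lor (p3 \land p1)) \lor \lnot (((\lnot p1 \to p3) \lor p1) \land (\lnot p1 \land (\lnot p2 \to (\lnot p1 \land p2)))))}.
T (((p3 \to p1) \lor (p3 \land p1)) \lor \lnot (((\lnot p1 \to p3) \lor p1) \land (\lnot p1 \land (\lnot p2 \to (\lnot p1 \land p2))))): β-rule — branch into T ((p3 \to p1) \lor (p3 \land p1))  //  T \lnot (((\lnot p1 \to p3) \lor p1) \land (\lnot p1 \land (\lnot p2 \to (\lnot p1 \land p2)))).
  branch 1 (add T ((p3 \to p1) \lor (p3 \land p1))):
    T ((p3 \to p1) \lor (p3 \land p1)): β-rule — branch into T (p3 \to p1)  //  T (p3 \land p1).
      branch 1.1 (add T (p3 \to p1)):
        T (p3 \to p1): β-rule — branch into F p3  //  T p1.
          branch 1.1.1 (add F p3):
            ○ open, literals {p3=F}.
          branch 1.1.2 (add T p1):
            ○ open, literals {p1=T}.
      branch 1.2 (add T (p3 \land p1)):
        T (p3 \land p1): α-rule — add T p3, T p1.
        ○ open, literals {p1=T, p3=T}.
  branch 2 (add T \lnot (((\lnot p1 \to p3) \lor p1) \land (\lnot p1 \land (\lnot p2 \to (\lnot p1 \land p2))))):
    T \lnot (((\lnot p1 \to p3) \lor p1) \land (\lnot p1 \land (\lnot p2 \to (\lnot p1 \land p2)))): β-rule — branch into F ((\lnot p1 \to p3) \lor p1)  //  F (\lnot p1 \land (\lnot p2 \to (\lnot p1 \land p2))).
      branch 2.1 (add F ((\lnot p1 \to p3) \lor p1)):
        F ((\lnot p1 \to p3) \lor p1): α-rule — add F (\lnot p1 \to p3), F p1.
        F (\lnot p1 \to p3): α-rule — add T \lnot p1, F p3.
        ○ open, literals {p1=F, p3=F}.
      branch 2.2 (add F (\lnot p1 \land (\lnot p2 \to (\lnot p1 \land p2)))):
        F (\lnot p1 \land (\lnot p2 \to (\lnot p1 \land p2))): β-rule — branch into F \lnot p1  //  F (\lnot p2 \to (\lnot p1 \land p2)).
          branch 2.2.1 (add F \lnot p1):
            ○ open, literals {p1=T}.
          branch 2.2.2 (add F (\lnot p2 \to (\lnot p1 \land p2))):
            F (\lnot p2 \to (\lnot p1 \land p2)): α-rule — add T \lnot p2, F (\lnot p1 \land p2).
            F (\lnot p1 \land p2): β-rule — branch into F \lnot p1  //  F p2.
              branch 2.2.2.1 (add F \lnot p1):
                ○ open, literals {p1=T, p2=F}.
              branch 2.2.2.2 (add F p2):
                ○ open, literals {p2=F}.
0 branches closed, 7 open.
Each open branch fixes some atoms; the unmentioned ones are free. Counting distinct full assignments: branch {p3=F} (p4, p2, p1) contributes 8 new; branch {p1=T} (p4, p2, p3) contributes 4 new; branch {p1=T, p3=T} (p4, p2) contributes 0 new; branch {p1=F, p3=F} (p4, p2) contributes 0 new; branch {p1=T} (p4, p2, p3) contributes 0 new; branch {p1=T, p2=F} (p4, p3) contributes 0 new; branch {p2=F} (p4, p1, p3) contributes 2 new. Total: 14.

14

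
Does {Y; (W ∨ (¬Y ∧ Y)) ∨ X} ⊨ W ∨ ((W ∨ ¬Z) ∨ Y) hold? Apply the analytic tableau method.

Yes

Initial set: {T Y; T ((W ∨ (¬Y ∧ Y)) ∨ X); F (W ∨ ((W ∨ ¬Z) ∨ Y))}.
F (W ∨ ((W ∨ ¬Z) ∨ Y)): α-rule — add F W, F ((W ∨ ¬Z) ∨ Y).
F ((W ∨ ¬Z) ∨ Y): α-rule — add F (W ∨ ¬Z), F Y.
× closes — contains both Y and ¬Y.
All 1 branch closes.
Every branch closed, so the premises entail the conclusion.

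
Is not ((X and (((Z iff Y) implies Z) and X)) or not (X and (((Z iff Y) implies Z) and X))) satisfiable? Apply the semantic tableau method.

Initial set: {not ((X and (((Z iff Y) implies Z) and X)) or not (X and (((Z iff Y) implies Z) and X)))}.
not ((X and (((Z iff Y) implies Z) and X)) or not (X and (((Z iff Y) implies Z) and X))): α-rule — add not (X and (((Z iff Y) implies Z) and X)), not not (X and (((Z iff Y) implies Z) and X)).
not not (X and (((Z iff Y) implies Z) and X)): α-rule — add X, (((Z iff Y) implies Z) and X).
(((Z iff Y) implies Z) and X): α-rule — add ((Z iff Y) implies Z), X.
not (X and (((Z iff Y) implies Z) and X)): β-rule — branch into not X  //  not (((Z iff Y) implies Z) and X).
  branch 1 (add not X):
    × closes — contains both X and not X.
  branch 2 (add not (((Z iff Y) implies Z) and X)):
    ((Z iff Y) implies Z): β-rule — branch into not (Z iff Y)  //  Z.
      branch 2.1 (add not (Z iff Y)):
        not (((Z iff Y) implies Z) and X): β-rule — branch into not ((Z iff Y) implies Z)  //  not X.
          branch 2.1.1 (add not ((Z iff Y) implies Z)):
            not ((Z iff Y) implies Z): α-rule — add (Z iff Y), not Z.
            not (Z iff Y): β-rule — branch into Z, not Y  //  not Z, Y.
              branch 2.1.1.1 (add Z, not Y):
                × closes — contains both Z and not Z.
              branch 2.1.1.2 (add not Z, Y):
                (Z iff Y): β-rule — branch into Z, Y  //  not Z, not Y.
                  branch 2.1.1.2.1 (add Z, Y):
                    × closes — contains both Z and not Z.
                  branch 2.1.1.2.2 (add not Z, not Y):
                    × closes — contains both Y and not Y.
          branch 2.1.2 (add not X):
            × closes — contains both X and not X.
      branch 2.2 (add Z):
        not (((Z iff Y) implies Z) and X): β-rule — branch into not ((Z iff Y) implies Z)  //  not X.
          branch 2.2.1 (add not ((Z iff Y) implies Z)):
            not ((Z iff Y) implies Z): α-rule — add (Z iff Y), not Z.
            × closes — contains both Z and not Z.
          branch 2.2.2 (add not X):
            × closes — contains both X and not X.
All 7 branches close.
Every branch closed; the formula is unsatisfiable.

Unsatisfiable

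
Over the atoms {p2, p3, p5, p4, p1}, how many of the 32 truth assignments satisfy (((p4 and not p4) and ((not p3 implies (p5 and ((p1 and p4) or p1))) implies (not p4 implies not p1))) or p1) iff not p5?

Initial set: {((((p4 and not p4) and ((not p3 implies (p5 and ((p1 and p4) or p1))) implies (not p4 implies not p1))) or p1) iff not p5)}.
((((p4 and not p4) and ((not p3 implies (p5 and ((p1 and p4) or p1))) implies (not p4 implies not p1))) or p1) iff not p5): β-rule — branch into (((p4 and not p4) and ((not p3 implies (p5 and ((p1 and p4) or p1))) implies (not p4 implies not p1))) or p1), not p5  //  not (((p4 and not p4) and ((not p3 implies (p5 and ((p1 and p4) or p1))) implies (not p4 implies not p1))) or p1), not not p5.
  branch 1 (add (((p4 and not p4) and ((not p3 implies (p5 and ((p1 and p4) or p1))) implies (not p4 implies not p1))) or p1), not p5):
    (((p4 and not p4) and ((not p3 implies (p5 and ((p1 and p4) or p1))) implies (not p4 implies not p1))) or p1): β-rule — branch into ((p4 and not p4) and ((not p3 implies (p5 and ((p1 and p4) or p1))) implies (not p4 implies not p1)))  //  p1.
      branch 1.1 (add ((p4 and not p4) and ((not p3 implies (p5 and ((p1 and p4) or p1))) implies (not p4 implies not p1)))):
        ((p4 and not p4) and ((not p3 implies (p5 and ((p1 and p4) or p1))) implies (not p4 implies not p1))): α-rule — add (p4 and not p4), ((not p3 implies (p5 and ((p1 and p4) or p1))) implies (not p4 implies not p1)).
        (p4 and not p4): α-rule — add p4, not p4.
        × closes — contains both p4 and not p4.
      branch 1.2 (add p1):
        ○ open, literals {p1=T, p5=F}.
  branch 2 (add not (((p4 and not p4) and ((not p3 implies (p5 and ((p1 and p4) or p1))) implies (not p4 implies not p1))) or p1), not not p5):
    not (((p4 and not p4) and ((not p3 implies (p5 and ((p1 and p4) or p1))) implies (not p4 implies not p1))) or p1): α-rule — add not ((p4 and not p4) and ((not p3 implies (p5 and ((p1 and p4) or p1))) implies (not p4 implies not p1))), not p1.
    not ((p4 and not p4) and ((not p3 implies (p5 and ((p1 and p4) or p1))) implies (not p4 implies not p1))): β-rule — branch into not (p4 and not p4)  //  not ((not p3 implies (p5 and ((p1 and p4) or p1))) implies (not p4 implies not p1)).
      branch 2.1 (add not (p4 and not p4)):
        not (p4 and not p4): β-rule — branch into not p4  //  not not p4.
          branch 2.1.1 (add not p4):
            ○ open, literals {p1=F, p4=F, p5=T}.
          branch 2.1.2 (add not not p4):
            ○ open, literals {p1=F, p4=T, p5=T}.
      branch 2.2 (add not ((not p3 implies (p5 and ((p1 and p4) or p1))) implies (not p4 implies not p1))):
        not ((not p3 implies (p5 and ((p1 and p4) or p1))) implies (not p4 implies not p1)): α-rule — add (not p3 implies (p5 and ((p1 and p4) or p1))), not (not p4 implies not p1).
        not (not p4 implies not p1): α-rule — add not p4, not not p1.
        × closes — contains both p1 and not p1.
2 branches closed, 3 open.
Each open branch fixes some atoms; the unmentioned ones are free. Counting distinct full assignments: branch {p1=T, p5=F} (p2, p3, p4) contributes 8 new; branch {p1=F, p4=F, p5=T} (p2, p3) contributes 4 new; branch {p1=F, p4=T, p5=T} (p2, p3) contributes 4 new. Total: 16.

16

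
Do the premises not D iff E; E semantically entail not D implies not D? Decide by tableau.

Initial set: {(not D iff E); E; not (not D implies not D)}.
not (not D implies not D): α-rule — add not D, not not D.
× closes — contains both D and not D.
All 1 branch closes.
Every branch closed, so the premises entail the conclusion.

Yes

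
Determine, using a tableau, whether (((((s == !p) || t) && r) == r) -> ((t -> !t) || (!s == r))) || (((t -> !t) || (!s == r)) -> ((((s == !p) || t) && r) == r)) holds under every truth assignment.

Valid

Assume the negation and expand:
Initial set: {F ((((((s == !p) || t) && r) == r) -> ((t -> !t) || (!s == r))) || (((t -> !t) || (!s == r)) -> ((((s == !p) || t) && r) == r)))}.
F ((((((s == !p) || t) && r) == r) -> ((t -> !t) || (!s == r))) || (((t -> !t) || (!s == r)) -> ((((s == !p) || t) && r) == r))): α-rule — add F (((((s == !p) || t) && r) == r) -> ((t -> !t) || (!s == r))), F (((t -> !t) || (!s == r)) -> ((((s == !p) || t) && r) == r)).
F (((((s == !p) || t) && r) == r) -> ((t -> !t) || (!s == r))): α-rule — add T ((((s == !p) || t) && r) == r), F ((t -> !t) || (!s == r)).
F (((t -> !t) || (!s == r)) -> ((((s == !p) || t) && r) == r)): α-rule — add T ((t -> !t) || (!s == r)), F ((((s == !p) || t) && r) == r).
F ((t -> !t) || (!s == r)): α-rule — add F (t -> !t), F (!s == r).
F (t -> !t): α-rule — add T t, F !t.
T ((((s == !p) || t) && r) == r): β-rule — branch into T (((s == !p) || t) && r), T r  //  F (((s == !p) || t) && r), F r.
  branch 1 (add T (((s == !p) || t) && r), T r):
    T (((s == !p) || t) && r): α-rule — add T ((s == !p) || t), T r.
    T ((t -> !t) || (!s == r)): β-rule — branch into T (t -> !t)  //  T (!s == r).
      branch 1.1 (add T (t -> !t)):
        F ((((s == !p) || t) && r) == r): β-rule — branch into T (((s == !p) || t) && r), F r  //  F (((s == !p) || t) && r), T r.
          branch 1.1.1 (add T (((s == !p) || t) && r), F r):
            × closes — contains both r and !r.
          branch 1.1.2 (add F (((s == !p) || t) && r), T r):
            F (!s == r): β-rule — branch into T !s, F r  //  F !s, T r.
              branch 1.1.2.1 (add T !s, F r):
                × closes — contains both r and !r.
              branch 1.1.2.2 (add F !s, T r):
                T ((s == !p) || t): β-rule — branch into T (s == !p)  //  T t.
                  branch 1.1.2.2.1 (add T (s == !p)):
                    T (t -> !t): β-rule — branch into F t  //  T !t.
                      branch 1.1.2.2.1.1 (add F t):
                        × closes — contains both t and !t.
                      branch 1.1.2.2.1.2 (add T !t):
                        × closes — contains both t and !t.
                  branch 1.1.2.2.2 (add T t):
                    T (t -> !t): β-rule — branch into F t  //  T !t.
                      branch 1.1.2.2.2.1 (add F t):
                        × closes — contains both t and !t.
                      branch 1.1.2.2.2.2 (add T !t):
                        × closes — contains both t and !t.
      branch 1.2 (add T (!s == r)):
        F ((((s == !p) || t) && r) == r): β-rule — branch into T (((s == !p) || t) && r), F r  //  F (((s == !p) || t) && r), T r.
          branch 1.2.1 (add T (((s == !p) || t) && r), F r):
            × closes — contains both r and !r.
          branch 1.2.2 (add F (((s == !p) || t) && r), T r):
            F (!s == r): β-rule — branch into T !s, F r  //  F !s, T r.
              branch 1.2.2.1 (add T !s, F r):
                × closes — contains both r and !r.
              branch 1.2.2.2 (add F !s, T r):
                T ((s == !p) || t): β-rule — branch into T (s == !p)  //  T t.
                  branch 1.2.2.2.1 (add T (s == !p)):
                    T (!s == r): β-rule — branch into T !s, T r  //  F !s, F r.
                      branch 1.2.2.2.1.1 (add T !s, T r):
                        × closes — contains both s and !s.
                      branch 1.2.2.2.1.2 (add F !s, F r):
                        × closes — contains both r and !r.
                  branch 1.2.2.2.2 (add T t):
                    T (!s == r): β-rule — branch into T !s, T r  //  F !s, F r.
                      branch 1.2.2.2.2.1 (add T !s, T r):
                        × closes — contains both s and !s.
                      branch 1.2.2.2.2.2 (add F !s, F r):
                        × closes — contains both r and !r.
  branch 2 (add F (((s == !p) || t) && r), F r):
    T ((t -> !t) || (!s == r)): β-rule — branch into T (t -> !t)  //  T (!s == r).
      branch 2.1 (add T (t -> !t)):
        F ((((s == !p) || t) && r) == r): β-rule — branch into T (((s == !p) || t) && r), F r  //  F (((s == !p) || t) && r), T r.
          branch 2.1.1 (add T (((s == !p) || t) && r), F r):
            T (((s == !p) || t) && r): α-rule — add T ((s == !p) || t), T r.
            × closes — contains both r and !r.
          branch 2.1.2 (add F (((s == !p) || t) && r), T r):
            × closes — contains both r and !r.
      branch 2.2 (add T (!s == r)):
        F ((((s == !p) || t) && r) == r): β-rule — branch into T (((s == !p) || t) && r), F r  //  F (((s == !p) || t) && r), T r.
          branch 2.2.1 (add T (((s == !p) || t) && r), F r):
            T (((s == !p) || t) && r): α-rule — add T ((s == !p) || t), T r.
            × closes — contains both r and !r.
          branch 2.2.2 (add F (((s == !p) || t) && r), T r):
            × closes — contains both r and !r.
All 16 branches close.
Every branch closed, so the negation is unsatisfiable and the formula is valid.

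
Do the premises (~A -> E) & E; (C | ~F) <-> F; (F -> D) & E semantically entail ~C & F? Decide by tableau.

Initial set: {T ((~A -> E) & E); T ((C | ~F) <-> F); T ((F -> D) & E); F (~C & F)}.
T ((~A -> E) & E): α-rule — add T (~A -> E), T E.
T ((F -> D) & E): α-rule — add T (F -> D), T E.
T ((C | ~F) <-> F): β-rule — branch into T (C | ~F), T F  //  F (C | ~F), F F.
  branch 1 (add T (C | ~F), T F):
    F (~C & F): β-rule — branch into F ~C  //  F F.
      branch 1.1 (add F ~C):
        T (~A -> E): β-rule — branch into F ~A  //  T E.
          branch 1.1.1 (add F ~A):
            T (F -> D): β-rule — branch into F F  //  T D.
              branch 1.1.1.1 (add F F):
                × closes — contains both F and ~F.
              branch 1.1.1.2 (add T D):
                T (C | ~F): β-rule — branch into T C  //  T ~F.
                  branch 1.1.1.2.1 (add T C):
                    ○ open, literals {A=T, C=T, D=T, E=T, F=T}.
                  branch 1.1.1.2.2 (add T ~F):
                    × closes — contains both F and ~F.
          branch 1.1.2 (add T E):
            T (F -> D): β-rule — branch into F F  //  T D.
              branch 1.1.2.1 (add F F):
                × closes — contains both F and ~F.
              branch 1.1.2.2 (add T D):
                T (C | ~F): β-rule — branch into T C  //  T ~F.
                  branch 1.1.2.2.1 (add T C):
                    ○ open, literals {C=T, D=T, E=T, F=T}.
                  branch 1.1.2.2.2 (add T ~F):
                    × closes — contains both F and ~F.
      branch 1.2 (add F F):
        × closes — contains both F and ~F.
  branch 2 (add F (C | ~F), F F):
    F (C | ~F): α-rule — add F C, F ~F.
    × closes — contains both F and ~F.
6 branches closed, 2 open.
An open branch gives a countermodel: A=T, C=T, D=T, E=T, F=T (unmentioned atoms arbitrary); the premises hold there but the conclusion fails.

No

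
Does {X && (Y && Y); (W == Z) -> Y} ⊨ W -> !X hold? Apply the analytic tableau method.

Initial set: {(X && (Y && Y)); ((W == Z) -> Y); !(W -> !X)}.
(X && (Y && Y)): α-rule — add X, (Y && Y).
!(W -> !X): α-rule — add W, !!X.
(Y && Y): α-rule — add Y, Y.
((W == Z) -> Y): β-rule — branch into !(W == Z)  //  Y.
  branch 1 (add !(W == Z)):
    !(W == Z): β-rule — branch into W, !Z  //  !W, Z.
      branch 1.1 (add W, !Z):
        ○ open, literals {W=1, X=1, Y=1, Z=0}.
      branch 1.2 (add !W, Z):
        × closes — contains both W and !W.
  branch 2 (add Y):
    ○ open, literals {W=1, X=1, Y=1}.
1 branch closed, 2 open.
An open branch gives a countermodel: W=1, X=1, Y=1, Z=0 (unmentioned atoms arbitrary); the premises hold there but the conclusion fails.

No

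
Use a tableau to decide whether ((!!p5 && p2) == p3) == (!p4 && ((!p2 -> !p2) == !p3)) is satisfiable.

Initial set: {(((!!p5 && p2) == p3) == (!p4 && ((!p2 -> !p2) == !p3)))}.
(((!!p5 && p2) == p3) == (!p4 && ((!p2 -> !p2) == !p3))): β-rule — branch into ((!!p5 && p2) == p3), (!p4 && ((!p2 -> !p2) == !p3))  //  !((!!p5 && p2) == p3), !(!p4 && ((!p2 -> !p2) == !p3)).
  branch 1 (add ((!!p5 && p2) == p3), (!p4 && ((!p2 -> !p2) == !p3))):
    (!p4 && ((!p2 -> !p2) == !p3)): α-rule — add !p4, ((!p2 -> !p2) == !p3).
    ((!!p5 && p2) == p3): β-rule — branch into (!!p5 && p2), p3  //  !(!!p5 && p2), !p3.
      branch 1.1 (add (!!p5 && p2), p3):
        (!!p5 && p2): α-rule — add !!p5, p2.
        !!p5: drop double negation, giving p5.
        ((!p2 -> !p2) == !p3): β-rule — branch into (!p2 -> !p2), !p3  //  !(!p2 -> !p2), !!p3.
          branch 1.1.1 (add (!p2 -> !p2), !p3):
            × closes — contains both p3 and !p3.
          branch 1.1.2 (add !(!p2 -> !p2), !!p3):
            !(!p2 -> !p2): α-rule — add !p2, !!p2.
            × closes — contains both p2 and !p2.
      branch 1.2 (add !(!!p5 && p2), !p3):
        ((!p2 -> !p2) == !p3): β-rule — branch into (!p2 -> !p2), !p3  //  !(!p2 -> !p2), !!p3.
          branch 1.2.1 (add (!p2 -> !p2), !p3):
            !(!!p5 && p2): β-rule — branch into !!!p5  //  !p2.
              branch 1.2.1.1 (add !!!p5):
                !!!p5: drop double negation, giving !p5.
                (!p2 -> !p2): β-rule — branch into !!p2  //  !p2.
                  branch 1.2.1.1.1 (add !!p2):
                    ○ open, literals {p2=1, p3=0, p4=0, p5=0}.
                  branch 1.2.1.1.2 (add !p2):
                    ○ open, literals {p2=0, p3=0, p4=0, p5=0}.
              branch 1.2.1.2 (add !p2):
                (!p2 -> !p2): β-rule — branch into !!p2  //  !p2.
                  branch 1.2.1.2.1 (add !!p2):
                    × closes — contains both p2 and !p2.
                  branch 1.2.1.2.2 (add !p2):
                    ○ open, literals {p2=0, p3=0, p4=0}.
          branch 1.2.2 (add !(!p2 -> !p2), !!p3):
            × closes — contains both p3 and !p3.
  branch 2 (add !((!!p5 && p2) == p3), !(!p4 && ((!p2 -> !p2) == !p3))):
    !((!!p5 && p2) == p3): β-rule — branch into (!!p5 && p2), !p3  //  !(!!p5 && p2), p3.
      branch 2.1 (add (!!p5 && p2), !p3):
        (!!p5 && p2): α-rule — add !!p5, p2.
        !!p5: drop double negation, giving p5.
        !(!p4 && ((!p2 -> !p2) == !p3)): β-rule — branch into !!p4  //  !((!p2 -> !p2) == !p3).
          branch 2.1.1 (add !!p4):
            ○ open, literals {p2=1, p3=0, p4=1, p5=1}.
          branch 2.1.2 (add !((!p2 -> !p2) == !p3)):
            !((!p2 -> !p2) == !p3): β-rule — branch into (!p2 -> !p2), !!p3  //  !(!p2 -> !p2), !p3.
              branch 2.1.2.1 (add (!p2 -> !p2), !!p3):
                × closes — contains both p3 and !p3.
              branch 2.1.2.2 (add !(!p2 -> !p2), !p3):
                !(!p2 -> !p2): α-rule — add !p2, !!p2.
                × closes — contains both p2 and !p2.
      branch 2.2 (add !(!!p5 && p2), p3):
        !(!p4 && ((!p2 -> !p2) == !p3)): β-rule — branch into !!p4  //  !((!p2 -> !p2) == !p3).
          branch 2.2.1 (add !!p4):
            !(!!p5 && p2): β-rule — branch into !!!p5  //  !p2.
              branch 2.2.1.1 (add !!!p5):
                !!!p5: drop double negation, giving !p5.
                ○ open, literals {p3=1, p4=1, p5=0}.
              branch 2.2.1.2 (add !p2):
                ○ open, literals {p2=0, p3=1, p4=1}.
          branch 2.2.2 (add !((!p2 -> !p2) == !p3)):
            !(!!p5 && p2): β-rule — branch into !!!p5  //  !p2.
              branch 2.2.2.1 (add !!!p5):
                !!!p5: drop double negation, giving !p5.
                !((!p2 -> !p2) == !p3): β-rule — branch into (!p2 -> !p2), !!p3  //  !(!p2 -> !p2), !p3.
                  branch 2.2.2.1.1 (add (!p2 -> !p2), !!p3):
                    (!p2 -> !p2): β-rule — branch into !!p2  //  !p2.
                      branch 2.2.2.1.1.1 (add !!p2):
                        ○ open, literals {p2=1, p3=1, p5=0}.
                      branch 2.2.2.1.1.2 (add !p2):
                        ○ open, literals {p2=0, p3=1, p5=0}.
                  branch 2.2.2.1.2 (add !(!p2 -> !p2), !p3):
                    × closes — contains both p3 and !p3.
              branch 2.2.2.2 (add !p2):
                !((!p2 -> !p2) == !p3): β-rule — branch into (!p2 -> !p2), !!p3  //  !(!p2 -> !p2), !p3.
                  branch 2.2.2.2.1 (add (!p2 -> !p2), !!p3):
                    (!p2 -> !p2): β-rule — branch into !!p2  //  !p2.
                      branch 2.2.2.2.1.1 (add !!p2):
                        × closes — contains both p2 and !p2.
                      branch 2.2.2.2.1.2 (add !p2):
                        ○ open, literals {p2=0, p3=1}.
                  branch 2.2.2.2.2 (add !(!p2 -> !p2), !p3):
                    × closes — contains both p3 and !p3.
9 branches closed, 9 open.
An open branch gives a satisfying assignment: p2=1, p3=0, p4=0, p5=0.

Satisfiable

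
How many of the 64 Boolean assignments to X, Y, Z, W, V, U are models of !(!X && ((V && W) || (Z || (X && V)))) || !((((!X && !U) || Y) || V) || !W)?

45

Initial set: {(!(!X && ((V && W) || (Z || (X && V)))) || !((((!X && !U) || Y) || V) || !W))}.
(!(!X && ((V && W) || (Z || (X && V)))) || !((((!X && !U) || Y) || V) || !W)): β-rule — branch into !(!X && ((V && W) || (Z || (X && V))))  //  !((((!X && !U) || Y) || V) || !W).
  branch 1 (add !(!X && ((V && W) || (Z || (X && V))))):
    !(!X && ((V && W) || (Z || (X && V)))): β-rule — branch into !!X  //  !((V && W) || (Z || (X && V))).
      branch 1.1 (add !!X):
        ○ open, literals {X=true}.
      branch 1.2 (add !((V && W) || (Z || (X && V)))):
        !((V && W) || (Z || (X && V))): α-rule — add !(V && W), !(Z || (X && V)).
        !(Z || (X && V)): α-rule — add !Z, !(X && V).
        !(V && W): β-rule — branch into !V  //  !W.
          branch 1.2.1 (add !V):
            !(X && V): β-rule — branch into !X  //  !V.
              branch 1.2.1.1 (add !X):
                ○ open, literals {V=false, X=false, Z=false}.
              branch 1.2.1.2 (add !V):
                ○ open, literals {V=false, Z=false}.
          branch 1.2.2 (add !W):
            !(X && V): β-rule — branch into !X  //  !V.
              branch 1.2.2.1 (add !X):
                ○ open, literals {W=false, X=false, Z=false}.
              branch 1.2.2.2 (add !V):
                ○ open, literals {V=false, W=false, Z=false}.
  branch 2 (add !((((!X && !U) || Y) || V) || !W)):
    !((((!X && !U) || Y) || V) || !W): α-rule — add !(((!X && !U) || Y) || V), !!W.
    !(((!X && !U) || Y) || V): α-rule — add !((!X && !U) || Y), !V.
    !((!X && !U) || Y): α-rule — add !(!X && !U), !Y.
    !(!X && !U): β-rule — branch into !!X  //  !!U.
      branch 2.1 (add !!X):
        ○ open, literals {V=false, W=true, X=true, Y=false}.
      branch 2.2 (add !!U):
        ○ open, literals {U=true, V=false, W=true, Y=false}.
0 branches closed, 7 open.
Each open branch fixes some atoms; the unmentioned ones are free. Counting distinct full assignments: branch {X=true} (Y, Z, W, V, U) contributes 32 new; branch {V=false, X=false, Z=false} (Y, W, U) contributes 8 new; branch {V=false, Z=false} (X, Y, W, U) contributes 0 new; branch {W=false, X=false, Z=false} (Y, V, U) contributes 4 new; branch {V=false, W=false, Z=false} (X, Y, U) contributes 0 new; branch {V=false, W=true, X=true, Y=false} (Z, U) contributes 0 new; branch {U=true, V=false, W=true, Y=false} (X, Z) contributes 1 new. Total: 45.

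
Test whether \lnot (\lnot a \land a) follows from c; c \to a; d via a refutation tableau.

Initial set: {c; (c \to a); d; \lnot \lnot (\lnot a \land a)}.
\lnot \lnot (\lnot a \land a): α-rule — add \lnot a, a.
× closes — contains both a and \lnot a.
All 1 branch closes.
Every branch closed, so the premises entail the conclusion.

Yes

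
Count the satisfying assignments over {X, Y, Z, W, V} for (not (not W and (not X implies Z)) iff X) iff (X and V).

Initial set: {T ((not (not W and (not X implies Z)) iff X) iff (X and V))}.
T ((not (not W and (not X implies Z)) iff X) iff (X and V)): β-rule — branch into T (not (not W and (not X implies Z)) iff X), T (X and V)  //  F (not (not W and (not X implies Z)) iff X), F (X and V).
  branch 1 (add T (not (not W and (not X implies Z)) iff X), T (X and V)):
    T (X and V): α-rule — add T X, T V.
    T (not (not W and (not X implies Z)) iff X): β-rule — branch into T not (not W and (not X implies Z)), T X  //  F not (not W and (not X implies Z)), F X.
      branch 1.1 (add T not (not W and (not X implies Z)), T X):
        T not (not W and (not X implies Z)): β-rule — branch into F not W  //  F (not X implies Z).
          branch 1.1.1 (add F not W):
            ○ open, literals {V=true, W=true, X=true}.
          branch 1.1.2 (add F (not X implies Z)):
            F (not X implies Z): α-rule — add T not X, F Z.
            × closes — contains both X and not X.
      branch 1.2 (add F not (not W and (not X implies Z)), F X):
        × closes — contains both X and not X.
  branch 2 (add F (not (not W and (not X implies Z)) iff X), F (X and V)):
    F (not (not W and (not X implies Z)) iff X): β-rule — branch into T not (not W and (not X implies Z)), F X  //  F not (not W and (not X implies Z)), T X.
      branch 2.1 (add T not (not W and (not X implies Z)), F X):
        F (X and V): β-rule — branch into F X  //  F V.
          branch 2.1.1 (add F X):
            T not (not W and (not X implies Z)): β-rule — branch into F not W  //  F (not X implies Z).
              branch 2.1.1.1 (add F not W):
                ○ open, literals {W=true, X=false}.
              branch 2.1.1.2 (add F (not X implies Z)):
                F (not X implies Z): α-rule — add T not X, F Z.
                ○ open, literals {X=false, Z=false}.
          branch 2.1.2 (add F V):
            T not (not W and (not X implies Z)): β-rule — branch into F not W  //  F (not X implies Z).
              branch 2.1.2.1 (add F not W):
                ○ open, literals {V=false, W=true, X=false}.
              branch 2.1.2.2 (add F (not X implies Z)):
                F (not X implies Z): α-rule — add T not X, F Z.
                ○ open, literals {V=false, X=false, Z=false}.
      branch 2.2 (add F not (not W and (not X implies Z)), T X):
        F not (not W and (not X implies Z)): α-rule — add T not W, T (not X implies Z).
        F (X and V): β-rule — branch into F X  //  F V.
          branch 2.2.1 (add F X):
            × closes — contains both X and not X.
          branch 2.2.2 (add F V):
            T (not X implies Z): β-rule — branch into F not X  //  T Z.
              branch 2.2.2.1 (add F not X):
                ○ open, literals {V=false, W=false, X=true}.
              branch 2.2.2.2 (add T Z):
                ○ open, literals {V=false, W=false, X=true, Z=true}.
3 branches closed, 7 open.
Each open branch fixes some atoms; the unmentioned ones are free. Counting distinct full assignments: branch {V=true, W=true, X=true} (Y, Z) contributes 4 new; branch {W=true, X=false} (Y, Z, V) contributes 8 new; branch {X=false, Z=false} (Y, W, V) contributes 4 new; branch {V=false, W=true, X=false} (Y, Z) contributes 0 new; branch {V=false, X=false, Z=false} (Y, W) contributes 0 new; branch {V=false, W=false, X=true} (Y, Z) contributes 4 new; branch {V=false, W=false, X=true, Z=true} (Y) contributes 0 new. Total: 20.

20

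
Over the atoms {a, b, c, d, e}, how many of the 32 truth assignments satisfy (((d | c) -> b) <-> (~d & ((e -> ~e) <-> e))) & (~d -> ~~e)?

10

Initial set: {((((d | c) -> b) <-> (~d & ((e -> ~e) <-> e))) & (~d -> ~~e))}.
((((d | c) -> b) <-> (~d & ((e -> ~e) <-> e))) & (~d -> ~~e)): α-rule — add (((d | c) -> b) <-> (~d & ((e -> ~e) <-> e))), (~d -> ~~e).
(((d | c) -> b) <-> (~d & ((e -> ~e) <-> e))): β-rule — branch into ((d | c) -> b), (~d & ((e -> ~e) <-> e))  //  ~((d | c) -> b), ~(~d & ((e -> ~e) <-> e)).
  branch 1 (add ((d | c) -> b), (~d & ((e -> ~e) <-> e))):
    (~d & ((e -> ~e) <-> e)): α-rule — add ~d, ((e -> ~e) <-> e).
    (~d -> ~~e): β-rule — branch into ~~d  //  ~~e.
      branch 1.1 (add ~~d):
        × closes — contains both d and ~d.
      branch 1.2 (add ~~e):
        ~~e: drop double negation, giving e.
        ((d | c) -> b): β-rule — branch into ~(d | c)  //  b.
          branch 1.2.1 (add ~(d | c)):
            ~(d | c): α-rule — add ~d, ~c.
            ((e -> ~e) <-> e): β-rule — branch into (e -> ~e), e  //  ~(e -> ~e), ~e.
              branch 1.2.1.1 (add (e -> ~e), e):
                (e -> ~e): β-rule — branch into ~e  //  ~e.
                  branch 1.2.1.1.1 (add ~e):
                    × closes — contains both e and ~e.
                  branch 1.2.1.1.2 (add ~e):
                    × closes — contains both e and ~e.
              branch 1.2.1.2 (add ~(e -> ~e), ~e):
                × closes — contains both e and ~e.
          branch 1.2.2 (add b):
            ((e -> ~e) <-> e): β-rule — branch into (e -> ~e), e  //  ~(e -> ~e), ~e.
              branch 1.2.2.1 (add (e -> ~e), e):
                (e -> ~e): β-rule — branch into ~e  //  ~e.
                  branch 1.2.2.1.1 (add ~e):
                    × closes — contains both e and ~e.
                  branch 1.2.2.1.2 (add ~e):
                    × closes — contains both e and ~e.
              branch 1.2.2.2 (add ~(e -> ~e), ~e):
                × closes — contains both e and ~e.
  branch 2 (add ~((d | c) -> b), ~(~d & ((e -> ~e) <-> e))):
    ~((d | c) -> b): α-rule — add (d | c), ~b.
    (~d -> ~~e): β-rule — branch into ~~d  //  ~~e.
      branch 2.1 (add ~~d):
        ~(~d & ((e -> ~e) <-> e)): β-rule — branch into ~~d  //  ~((e -> ~e) <-> e).
          branch 2.1.1 (add ~~d):
            (d | c): β-rule — branch into d  //  c.
              branch 2.1.1.1 (add d):
                ○ open, literals {b=F, d=T}.
              branch 2.1.1.2 (add c):
                ○ open, literals {b=F, c=T, d=T}.
          branch 2.1.2 (add ~((e -> ~e) <-> e)):
            (d | c): β-rule — branch into d  //  c.
              branch 2.1.2.1 (add d):
                ~((e -> ~e) <-> e): β-rule — branch into (e -> ~e), ~e  //  ~(e -> ~e), e.
                  branch 2.1.2.1.1 (add (e -> ~e), ~e):
                    (e -> ~e): β-rule — branch into ~e  //  ~e.
                      branch 2.1.2.1.1.1 (add ~e):
                        ○ open, literals {b=F, d=T, e=F}.
                      branch 2.1.2.1.1.2 (add ~e):
                        ○ open, literals {b=F, d=T, e=F}.
                  branch 2.1.2.1.2 (add ~(e -> ~e), e):
                    ~(e -> ~e): α-rule — add e, ~~e.
                    ○ open, literals {b=F, d=T, e=T}.
              branch 2.1.2.2 (add c):
                ~((e -> ~e) <-> e): β-rule — branch into (e -> ~e), ~e  //  ~(e -> ~e), e.
                  branch 2.1.2.2.1 (add (e -> ~e), ~e):
                    (e -> ~e): β-rule — branch into ~e  //  ~e.
                      branch 2.1.2.2.1.1 (add ~e):
                        ○ open, literals {b=F, c=T, d=T, e=F}.
                      branch 2.1.2.2.1.2 (add ~e):
                        ○ open, literals {b=F, c=T, d=T, e=F}.
                  branch 2.1.2.2.2 (add ~(e -> ~e), e):
                    ~(e -> ~e): α-rule — add e, ~~e.
                    ○ open, literals {b=F, c=T, d=T, e=T}.
      branch 2.2 (add ~~e):
        ~~e: drop double negation, giving e.
        ~(~d & ((e -> ~e) <-> e)): β-rule — branch into ~~d  //  ~((e -> ~e) <-> e).
          branch 2.2.1 (add ~~d):
            (d | c): β-rule — branch into d  //  c.
              branch 2.2.1.1 (add d):
                ○ open, literals {b=F, d=T, e=T}.
              branch 2.2.1.2 (add c):
                ○ open, literals {b=F, c=T, d=T, e=T}.
          branch 2.2.2 (add ~((e -> ~e) <-> e)):
            (d | c): β-rule — branch into d  //  c.
              branch 2.2.2.1 (add d):
                ~((e -> ~e) <-> e): β-rule — branch into (e -> ~e), ~e  //  ~(e -> ~e), e.
                  branch 2.2.2.1.1 (add (e -> ~e), ~e):
                    × closes — contains both e and ~e.
                  branch 2.2.2.1.2 (add ~(e -> ~e), e):
                    ~(e -> ~e): α-rule — add e, ~~e.
                    ○ open, literals {b=F, d=T, e=T}.
              branch 2.2.2.2 (add c):
                ~((e -> ~e) <-> e): β-rule — branch into (e -> ~e), ~e  //  ~(e -> ~e), e.
                  branch 2.2.2.2.1 (add (e -> ~e), ~e):
                    × closes — contains both e and ~e.
                  branch 2.2.2.2.2 (add ~(e -> ~e), e):
                    ~(e -> ~e): α-rule — add e, ~~e.
                    ○ open, literals {b=F, c=T, e=T}.
9 branches closed, 12 open.
Each open branch fixes some atoms; the unmentioned ones are free. Counting distinct full assignments: branch {b=F, d=T} (a, c, e) contributes 8 new; branch {b=F, c=T, d=T} (a, e) contributes 0 new; branch {b=F, d=T, e=F} (a, c) contributes 0 new; branch {b=F, d=T, e=F} (a, c) contributes 0 new; branch {b=F, d=T, e=T} (a, c) contributes 0 new; branch {b=F, c=T, d=T, e=F} (a) contributes 0 new; branch {b=F, c=T, d=T, e=F} (a) contributes 0 new; branch {b=F, c=T, d=T, e=T} (a) contributes 0 new; branch {b=F, d=T, e=T} (a, c) contributes 0 new; branch {b=F, c=T, d=T, e=T} (a) contributes 0 new; branch {b=F, d=T, e=T} (a, c) contributes 0 new; branch {b=F, c=T, e=T} (a, d) contributes 2 new. Total: 10.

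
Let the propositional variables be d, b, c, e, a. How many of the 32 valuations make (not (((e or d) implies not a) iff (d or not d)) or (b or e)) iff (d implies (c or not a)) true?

Initial set: {T ((not (((e or d) implies not a) iff (d or not d)) or (b or e)) iff (d implies (c or not a)))}.
T ((not (((e or d) implies not a) iff (d or not d)) or (b or e)) iff (d implies (c or not a))): β-rule — branch into T (not (((e or d) implies not a) iff (d or not d)) or (b or e)), T (d implies (c or not a))  //  F (not (((e or d) implies not a) iff (d or not d)) or (b or e)), F (d implies (c or not a)).
  branch 1 (add T (not (((e or d) implies not a) iff (d or not d)) or (b or e)), T (d implies (c or not a))):
    T (not (((e or d) implies not a) iff (d or not d)) or (b or e)): β-rule — branch into T not (((e or d) implies not a) iff (d or not d))  //  T (b or e).
      branch 1.1 (add T not (((e or d) implies not a) iff (d or not d))):
        T (d implies (c or not a)): β-rule — branch into F d  //  T (c or not a).
          branch 1.1.1 (add F d):
            T not (((e or d) implies not a) iff (d or not d)): β-rule — branch into T ((e or d) implies not a), F (d or not d)  //  F ((e or d) implies not a), T (d or not d).
              branch 1.1.1.1 (add T ((e or d) implies not a), F (d or not d)):
                F (d or not d): α-rule — add F d, F not d.
                × closes — contains both d and not d.
              branch 1.1.1.2 (add F ((e or d) implies not a), T (d or not d)):
                F ((e or d) implies not a): α-rule — add T (e or d), F not a.
                T (d or not d): β-rule — branch into T d  //  T not d.
                  branch 1.1.1.2.1 (add T d):
                    × closes — contains both d and not d.
                  branch 1.1.1.2.2 (add T not d):
                    T (e or d): β-rule — branch into T e  //  T d.
                      branch 1.1.1.2.2.1 (add T e):
                        ○ open, literals {a=true, d=false, e=true}.
                      branch 1.1.1.2.2.2 (add T d):
                        × closes — contains both d and not d.
          branch 1.1.2 (add T (c or not a)):
            T not (((e or d) implies not a) iff (d or not d)): β-rule — branch into T ((e or d) implies not a), F (d or not d)  //  F ((e or d) implies not a), T (d or not d).
              branch 1.1.2.1 (add T ((e or d) implies not a), F (d or not d)):
                F (d or not d): α-rule — add F d, F not d.
                × closes — contains both d and not d.
              branch 1.1.2.2 (add F ((e or d) implies not a), T (d or not d)):
                F ((e or d) implies not a): α-rule — add T (e or d), F not a.
                T (c or not a): β-rule — branch into T c  //  T not a.
                  branch 1.1.2.2.1 (add T c):
                    T (d or not d): β-rule — branch into T d  //  T not d.
                      branch 1.1.2.2.1.1 (add T d):
                        T (e or d): β-rule — branch into T e  //  T d.
                          branch 1.1.2.2.1.1.1 (add T e):
                            ○ open, literals {a=true, c=true, d=true, e=true}.
                          branch 1.1.2.2.1.1.2 (add T d):
                            ○ open, literals {a=true, c=true, d=true}.
                      branch 1.1.2.2.1.2 (add T not d):
                        T (e or d): β-rule — branch into T e  //  T d.
                          branch 1.1.2.2.1.2.1 (add T e):
                            ○ open, literals {a=true, c=true, d=false, e=true}.
                          branch 1.1.2.2.1.2.2 (add T d):
                            × closes — contains both d and not d.
                  branch 1.1.2.2.2 (add T not a):
                    × closes — contains both a and not a.
      branch 1.2 (add T (b or e)):
        T (d implies (c or not a)): β-rule — branch into F d  //  T (c or not a).
          branch 1.2.1 (add F d):
            T (b or e): β-rule — branch into T b  //  T e.
              branch 1.2.1.1 (add T b):
                ○ open, literals {b=true, d=false}.
              branch 1.2.1.2 (add T e):
                ○ open, literals {d=false, e=true}.
          branch 1.2.2 (add T (c or not a)):
            T (b or e): β-rule — branch into T b  //  T e.
              branch 1.2.2.1 (add T b):
                T (c or not a): β-rule — branch into T c  //  T not a.
                  branch 1.2.2.1.1 (add T c):
                    ○ open, literals {b=true, c=true}.
                  branch 1.2.2.1.2 (add T not a):
                    ○ open, literals {a=false, b=true}.
              branch 1.2.2.2 (add T e):
                T (c or not a): β-rule — branch into T c  //  T not a.
                  branch 1.2.2.2.1 (add T c):
                    ○ open, literals {c=true, e=true}.
                  branch 1.2.2.2.2 (add T not a):
                    ○ open, literals {a=false, e=true}.
  branch 2 (add F (not (((e or d) implies not a) iff (d or not d)) or (b or e)), F (d implies (c or not a))):
    F (not (((e or d) implies not a) iff (d or not d)) or (b or e)): α-rule — add F not (((e or d) implies not a) iff (d or not d)), F (b or e).
    F (d implies (c or not a)): α-rule — add T d, F (c or not a).
    F (b or e): α-rule — add F b, F e.
    F (c or not a): α-rule — add F c, F not a.
    F not (((e or d) implies not a) iff (d or not d)): β-rule — branch into T ((e or d) implies not a), T (d or not d)  //  F ((e or d) implies not a), F (d or not d).
      branch 2.1 (add T ((e or d) implies not a), T (d or not d)):
        T ((e or d) implies not a): β-rule — branch into F (e or d)  //  T not a.
          branch 2.1.1 (add F (e or d)):
            F (e or d): α-rule — add F e, F d.
            × closes — contains both d and not d.
          branch 2.1.2 (add T not a):
            × closes — contains both a and not a.
      branch 2.2 (add F ((e or d) implies not a), F (d or not d)):
        F ((e or d) implies not a): α-rule — add T (e or d), F not a.
        F (d or not d): α-rule — add F d, F not d.
        × closes — contains both d and not d.
9 branches closed, 10 open.
Each open branch fixes some atoms; the unmentioned ones are free. Counting distinct full assignments: branch {a=true, d=false, e=true} (b, c) contributes 4 new; branch {a=true, c=true, d=true, e=true} (b) contributes 2 new; branch {a=true, c=true, d=true} (b, e) contributes 2 new; branch {a=true, c=true, d=false, e=true} (b) contributes 0 new; branch {b=true, d=false} (c, e, a) contributes 6 new; branch {d=false, e=true} (b, c, a) contributes 2 new; branch {b=true, c=true} (d, e, a) contributes 2 new; branch {a=false, b=true} (d, c, e) contributes 2 new; branch {c=true, e=true} (d, b, a) contributes 1 new; branch {a=false, e=true} (d, b, c) contributes 1 new. Total: 22.

22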